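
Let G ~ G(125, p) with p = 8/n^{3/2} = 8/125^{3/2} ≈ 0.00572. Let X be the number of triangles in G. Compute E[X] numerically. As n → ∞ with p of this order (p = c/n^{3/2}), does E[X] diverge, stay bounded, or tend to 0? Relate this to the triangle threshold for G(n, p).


Number of potential triangles: C(125, 3) = 317750.
Each occurs with probability p³ ≈ (0.00572)³ ≈ 1.87575e-07.
By linearity: E[X] = C(125, 3)·p³ ≈ 317750 · 1.87575e-07 ≈ 0.060.
Since α = 3/2 > 1, p = c/n^{3/2} = o(1/n) is below the triangle threshold p ~ 1/n. Asymptotically E[X] ~ (c³/6)·n^{3(1−α)} = (8³/6)·n^{-1.5} → 0, so by Markov's inequality G has no triangles w.h.p.

E[X] ≈ 0.060; in regime p = Θ(1/n^{3/2}) E[X] tends to 0 (below the triangle threshold p ~ 1/n).


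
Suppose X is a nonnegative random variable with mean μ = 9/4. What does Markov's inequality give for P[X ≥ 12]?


μ = E[X] = 9/4, a = 12.
Markov: P[X ≥ 12] ≤ μ/a = (9/4)/12 = 3/16.
Numerically: ≈ 0.187500.
(Since a = 12 > μ = 2.250000, the bound 3/16 is < 1 and informative.)

P[X ≥ 12] ≤ 3/16 ≈ 0.187500.


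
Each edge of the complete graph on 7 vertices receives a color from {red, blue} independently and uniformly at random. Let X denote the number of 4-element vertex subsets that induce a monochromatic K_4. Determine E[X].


Let X = Σ_S X_S over the C(7, 4) = 35 subsets S of size 4, where X_S = 1 if the K_4 on S is monochromatic.
For a fixed S, the K_4 on S has C(4, 2) = 6 edges. P[all 6 edges red] = (1/2)^6, and likewise for blue, so P[monochromatic] = 2·(1/2)^6 = 2^{1 − 6} = 1/32.
Summing: E[X] = C(7, 4) · 2^{1 − 6} = 35 · 1/32 = 35/32.
Numerically: E[X] ≈ 1.093750.

E[X] = C(7,4)·2^(1−C(4,2)) = 35/32 ≈ 1.093750.


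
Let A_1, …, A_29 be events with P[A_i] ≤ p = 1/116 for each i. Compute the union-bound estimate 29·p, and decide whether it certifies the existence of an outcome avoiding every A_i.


Union bound: P[∪_{i=1}^{29} A_i] ≤ Σ_i P[A_i] ≤ 29·p = 29·(1/116) = 1/4.
Numerically: 1/4 ≈ 0.25000.
Is 1/4 < 1? YES.
Since P[∪ A_i] ≤ 1/4 < 1, the complement has P[∩ A_i^c] ≥ 1 − 1/4 = 3/4 > 0, so some outcome avoids every A_i.

29·p = 1/4 ≈ 0.25000; existence CERTIFIED by the union bound.


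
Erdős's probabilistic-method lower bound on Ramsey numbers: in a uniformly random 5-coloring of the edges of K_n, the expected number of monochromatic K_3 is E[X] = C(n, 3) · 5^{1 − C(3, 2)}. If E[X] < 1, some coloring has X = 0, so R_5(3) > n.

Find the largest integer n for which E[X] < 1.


We need C(n, 3) · 5^{1 − 3} < 1, i.e. C(n, 3) < 5^{3 − 1} = 25.
Check values of n near the boundary:
  n = 3: C(3, 3) = 1; 1 < 25? YES
  n = 4: C(4, 3) = 4; 4 < 25? YES
  n = 5: C(5, 3) = 10; 10 < 25? YES
  n = 6: C(6, 3) = 20; 20 < 25? YES
  n = 7: C(7, 3) = 35; 35 < 25? NO
  n = 8: C(8, 3) = 56; 56 < 25? NO
  n = 9: C(9, 3) = 84; 84 < 25? NO
The largest n with C(n, 3) < 25 is n = 6 (where E[X] = 4/5 ≈ 0.800000). Hence R_5(3) > 6, i.e. R_5(3) ≥ 7.

Largest n = 6; hence R_5(3) > 6.


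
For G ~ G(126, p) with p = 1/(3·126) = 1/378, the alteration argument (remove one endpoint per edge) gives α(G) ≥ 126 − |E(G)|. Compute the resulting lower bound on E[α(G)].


E[|E(G)|] = C(126, 2)·p = 7875 · (1/378) = 125/6.
E[α(G)] ≥ n − E[|E(G)|] = 126 − 125/6 = 631/6.
Numerically: ≈ 105.167.
(This is only a lower bound; the true E[α(G)] may be larger.)

E[α(G)] ≥ 631/6 ≈ 105.167.


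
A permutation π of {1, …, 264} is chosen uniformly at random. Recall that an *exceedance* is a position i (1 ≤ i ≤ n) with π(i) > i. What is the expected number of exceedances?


Write X = Σ_{i=1}^{264} X_i, where X_i = 1_{π(i) > i}.
For each fixed i, π(i) is uniform over {1, …, 264} (marginal of a uniform permutation), so P[π(i) > i] = (n − i)/n. Summing: Σ_{i=1}^{264} (n − i)/n = (0 + 1 + … + 263)/264 = 264(264 − 1)/(2·264) = (264 − 1)/2.
Hence E[X] = Σ_{i=1}^{264} (264 − i)/264 = 263/2 ≈ 131.500000.

E[X] = 263/2 = 131.500000.


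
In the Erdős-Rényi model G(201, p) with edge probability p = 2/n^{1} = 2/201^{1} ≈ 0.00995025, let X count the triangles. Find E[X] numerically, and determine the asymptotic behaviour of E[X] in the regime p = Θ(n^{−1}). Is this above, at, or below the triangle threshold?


Number of potential triangles: C(201, 3) = 1333300.
Each occurs with probability p³ ≈ (0.00995025)³ ≈ 9.85148759e-07.
By linearity: E[X] = C(201, 3)·p³ ≈ 1333300 · 9.85148759e-07 ≈ 1.313499.
Here α = 1, so p = 2/n is exactly at the triangle threshold p ~ 1/n. Asymptotically E[X] → c³/6 = 2³/6 = 4/3 ≈ 1.333333, a bounded constant. In this regime the triangle count is asymptotically Poisson(c³/6).

E[X] ≈ 1.313499; in regime p = Θ(1/n^{1}) E[X] stays bounded (at the triangle threshold p ~ 1/n).


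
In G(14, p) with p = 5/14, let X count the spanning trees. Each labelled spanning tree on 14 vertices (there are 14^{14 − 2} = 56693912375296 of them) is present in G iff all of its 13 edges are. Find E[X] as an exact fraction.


K_14 has 14^{14 − 2} = 56693912375296 labelled spanning trees.
For each such spanning tree H, let X_H = 1 if all 13 edges of H are present in G. Then P[X_H = 1] = p^{13} = (5/14)^{13} = 1220703125/793714773254144.
Summing the indicators: E[X] = Σ_H E[X_H] = 56693912375296 · p^{13} = 56693912375296 · 1220703125/793714773254144 = 1220703125/14.
Numerically: E[X] ≈ 8.71931e+07.

E[X] = 56693912375296 · (5/14)^{13} = 1220703125/14 ≈ 8.71931e+07.


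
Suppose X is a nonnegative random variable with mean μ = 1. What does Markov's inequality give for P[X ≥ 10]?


μ = E[X] = 1, a = 10.
Markov: P[X ≥ 10] ≤ μ/a = (1)/10 = 1/10.
Numerically: ≈ 0.1000.
(Since a = 10 > μ = 1.0000, the bound 1/10 is < 1 and informative.)

P[X ≥ 10] ≤ 1/10 ≈ 0.1000.


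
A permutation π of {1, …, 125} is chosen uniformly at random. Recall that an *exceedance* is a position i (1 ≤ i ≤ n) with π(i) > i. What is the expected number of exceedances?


Write X = Σ_{i=1}^{125} X_i, where X_i = 1_{π(i) > i}.
For each fixed i, π(i) is uniform over {1, …, 125} (marginal of a uniform permutation), so P[π(i) > i] = (n − i)/n. Summing: Σ_{i=1}^{125} (n − i)/n = (0 + 1 + … + 124)/125 = 125(125 − 1)/(2·125) = (125 − 1)/2.
Hence E[X] = Σ_{i=1}^{125} (125 − i)/125 = 62 ≈ 62.0000.

E[X] = 62 = 62.0000.


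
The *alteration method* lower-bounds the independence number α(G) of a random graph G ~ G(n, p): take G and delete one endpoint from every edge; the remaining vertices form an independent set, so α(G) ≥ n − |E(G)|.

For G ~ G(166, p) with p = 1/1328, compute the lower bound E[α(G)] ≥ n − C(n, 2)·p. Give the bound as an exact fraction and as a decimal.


E[|E(G)|] = C(166, 2)·p = 13695 · (1/1328) = 165/16.
E[α(G)] ≥ n − E[|E(G)|] = 166 − 165/16 = 2491/16.
Numerically: ≈ 155.688.
(This is only a lower bound; the true E[α(G)] may be larger.)

E[α(G)] ≥ 2491/16 ≈ 155.688.


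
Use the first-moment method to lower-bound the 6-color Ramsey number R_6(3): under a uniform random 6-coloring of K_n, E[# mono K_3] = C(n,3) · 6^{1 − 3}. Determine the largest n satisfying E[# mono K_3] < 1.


We need C(n, 3) · 6^{1 − 3} < 1, i.e. C(n, 3) < 6^{3 − 1} = 36.
Check values of n near the boundary:
  n = 5: C(5, 3) = 10; 10 < 36? YES
  n = 6: C(6, 3) = 20; 20 < 36? YES
  n = 7: C(7, 3) = 35; 35 < 36? YES
  n = 8: C(8, 3) = 56; 56 < 36? NO
The largest n with C(n, 3) < 36 is n = 7 (where E[X] = 35/36 ≈ 0.9722222). Hence R_6(3) > 7, i.e. R_6(3) ≥ 8.

Largest n = 7; hence R_6(3) > 7.


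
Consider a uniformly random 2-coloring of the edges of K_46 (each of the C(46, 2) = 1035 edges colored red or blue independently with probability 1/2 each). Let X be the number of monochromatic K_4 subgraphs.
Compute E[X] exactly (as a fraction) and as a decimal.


Let X = Σ_S X_S over the C(46, 4) = 163185 subsets S of size 4, where X_S = 1 if the K_4 on S is monochromatic.
For a fixed S, the K_4 on S has C(4, 2) = 6 edges. P[all 6 edges red] = (1/2)^6, and likewise for blue, so P[monochromatic] = 2·(1/2)^6 = 2^{1 − 6} = 1/32.
Summing: E[X] = C(46, 4) · 2^{1 − 6} = 163185 · 1/32 = 163185/32.
Numerically: E[X] ≈ 5099.531250.

E[X] = C(46,4)·2^(1−C(4,2)) = 163185/32 ≈ 5099.531250.


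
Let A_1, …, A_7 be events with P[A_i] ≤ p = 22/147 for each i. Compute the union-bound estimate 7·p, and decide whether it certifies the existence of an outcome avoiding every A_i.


Union bound: P[∪_{i=1}^{7} A_i] ≤ Σ_i P[A_i] ≤ 7·p = 7·(22/147) = 22/21.
Numerically: 22/21 ≈ 1.04762.
Is 22/21 < 1? NO.
Since the bound 22/21 is ≥ 1, the union bound is uninformative here; it does NOT by itself certify existence.

7·p = 22/21 ≈ 1.04762; existence NOT certified by the union bound.


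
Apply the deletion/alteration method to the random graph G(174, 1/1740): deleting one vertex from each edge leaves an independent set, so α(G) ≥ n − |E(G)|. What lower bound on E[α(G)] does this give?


E[|E(G)|] = C(174, 2)·p = 15051 · (1/1740) = 173/20.
E[α(G)] ≥ n − E[|E(G)|] = 174 − 173/20 = 3307/20.
Numerically: ≈ 165.3500.
(This is only a lower bound; the true E[α(G)] may be larger.)

E[α(G)] ≥ 3307/20 ≈ 165.3500.


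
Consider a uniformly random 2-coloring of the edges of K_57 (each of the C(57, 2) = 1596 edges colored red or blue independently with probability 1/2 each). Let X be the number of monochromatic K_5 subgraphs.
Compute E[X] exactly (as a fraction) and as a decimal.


Let X = Σ_S X_S over the C(57, 5) = 4187106 subsets S of size 5, where X_S = 1 if the K_5 on S is monochromatic.
For a fixed S, the K_5 on S has C(5, 2) = 10 edges. P[all 10 edges red] = (1/2)^10, and likewise for blue, so P[monochromatic] = 2·(1/2)^10 = 2^{1 − 10} = 1/512.
Summing: E[X] = C(57, 5) · 2^{1 − 10} = 4187106 · 1/512 = 2093553/256.
Numerically: E[X] ≈ 8177.9414.

E[X] = C(57,5)·2^(1−C(5,2)) = 2093553/256 ≈ 8177.9414.


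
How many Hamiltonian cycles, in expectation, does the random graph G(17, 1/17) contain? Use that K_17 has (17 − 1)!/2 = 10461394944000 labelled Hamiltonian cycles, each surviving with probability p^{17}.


K_17 has (17 − 1)!/2 = 10461394944000 labelled Hamiltonian cycles.
For each such Hamiltonian cycle H, let X_H = 1 if all 17 edges of H are present in G. Then P[X_H = 1] = p^{17} = (1/17)^{17} = 1/827240261886336764177.
By linearity of expectation: E[X] = Σ_H E[X_H] = 10461394944000 · p^{17} = 10461394944000 · 1/827240261886336764177 = 10461394944000/827240261886336764177.
Numerically: E[X] ≈ 1.265e-08.

E[X] = 10461394944000 · (1/17)^{17} = 10461394944000/827240261886336764177 ≈ 1.265e-08.


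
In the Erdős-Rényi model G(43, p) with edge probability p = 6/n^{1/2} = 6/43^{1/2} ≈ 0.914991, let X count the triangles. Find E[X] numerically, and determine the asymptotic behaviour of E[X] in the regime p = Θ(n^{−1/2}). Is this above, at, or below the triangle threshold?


Number of potential triangles: C(43, 3) = 12341.
Each occurs with probability p³ ≈ (0.914991)³ ≈ 7.66039330e-01.
By linearity: E[X] = C(43, 3)·p³ ≈ 12341 · 7.66039330e-01 ≈ 9453.691372.
Since α = 1/2 < 1, p = c/n^{1/2} ≫ 1/n is above the triangle threshold p ~ 1/n. Asymptotically E[X] ~ (c³/6)·n^{3(1−α)} = (6³/6)·n^{1.5} → ∞; triangles are abundant w.h.p.

E[X] ≈ 9453.691372; in regime p = Θ(1/n^{1/2}) E[X] diverges (above the triangle threshold p ~ 1/n).


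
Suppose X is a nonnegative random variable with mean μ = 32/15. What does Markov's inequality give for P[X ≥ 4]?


μ = E[X] = 32/15, a = 4.
Markov: P[X ≥ 4] ≤ μ/a = (32/15)/4 = 8/15.
Numerically: ≈ 0.533333.
(Since a = 4 > μ = 2.133333, the bound 8/15 is < 1 and informative.)

P[X ≥ 4] ≤ 8/15 ≈ 0.533333.


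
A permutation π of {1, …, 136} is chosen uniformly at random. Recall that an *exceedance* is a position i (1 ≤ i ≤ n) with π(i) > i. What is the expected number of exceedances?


Write X = Σ_{i=1}^{136} X_i, where X_i = 1_{π(i) > i}.
For each fixed i, π(i) is uniform over {1, …, 136} (marginal of a uniform permutation), so P[π(i) > i] = (n − i)/n. Summing: Σ_{i=1}^{136} (n − i)/n = (0 + 1 + … + 135)/136 = 136(136 − 1)/(2·136) = (136 − 1)/2.
Hence E[X] = Σ_{i=1}^{136} (136 − i)/136 = 135/2 ≈ 67.500000.

E[X] = 135/2 = 67.500000.


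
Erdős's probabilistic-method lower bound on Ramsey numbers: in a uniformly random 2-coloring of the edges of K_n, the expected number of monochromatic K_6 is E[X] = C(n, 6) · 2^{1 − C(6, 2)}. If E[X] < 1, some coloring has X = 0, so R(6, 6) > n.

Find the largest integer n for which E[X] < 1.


We need C(n, 6) · 2^{1 − 15} < 1, i.e. C(n, 6) < 2^{15 − 1} = 16384.
Check values of n near the boundary:
  n = 14: C(14, 6) = 3003; 3003 < 16384? YES
  n = 15: C(15, 6) = 5005; 5005 < 16384? YES
  n = 16: C(16, 6) = 8008; 8008 < 16384? YES
  n = 17: C(17, 6) = 12376; 12376 < 16384? YES
  n = 18: C(18, 6) = 18564; 18564 < 16384? NO
  n = 19: C(19, 6) = 27132; 27132 < 16384? NO
The largest n with C(n, 6) < 16384 is n = 17 (where E[X] = 1547/2048 ≈ 0.755). Hence R(6, 6) > 17, i.e. R(6, 6) ≥ 18.

Largest n = 17; hence R(6, 6) > 17.


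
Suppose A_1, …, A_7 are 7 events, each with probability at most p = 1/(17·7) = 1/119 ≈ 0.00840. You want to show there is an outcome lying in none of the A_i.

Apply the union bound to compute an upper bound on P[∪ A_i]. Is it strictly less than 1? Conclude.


Union bound: P[∪_{i=1}^{7} A_i] ≤ Σ_i P[A_i] ≤ 7·p = 7·(1/119) = 1/17.
Numerically: 1/17 ≈ 0.05882.
Is 1/17 < 1? YES.
Since P[∪ A_i] ≤ 1/17 < 1, the complement has P[∩ A_i^c] ≥ 1 − 1/17 = 16/17 > 0, so some outcome avoids every A_i.

7·p = 1/17 ≈ 0.05882; existence CERTIFIED by the union bound.


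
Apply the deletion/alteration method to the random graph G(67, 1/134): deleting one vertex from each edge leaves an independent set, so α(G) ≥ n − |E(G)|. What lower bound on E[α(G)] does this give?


E[|E(G)|] = C(67, 2)·p = 2211 · (1/134) = 33/2.
E[α(G)] ≥ n − E[|E(G)|] = 67 − 33/2 = 101/2.
Numerically: ≈ 50.500.
(This is only a lower bound; the true E[α(G)] may be larger.)

E[α(G)] ≥ 101/2 ≈ 50.500.


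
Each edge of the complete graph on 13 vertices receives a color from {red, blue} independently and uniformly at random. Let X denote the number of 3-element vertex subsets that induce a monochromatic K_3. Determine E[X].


Let X = Σ_S X_S over the C(13, 3) = 286 subsets S of size 3, where X_S = 1 if the K_3 on S is monochromatic.
For a fixed S, the K_3 on S has C(3, 2) = 3 edges. P[all 3 edges red] = (1/2)^3, and likewise for blue, so P[monochromatic] = 2·(1/2)^3 = 2^{1 − 3} = 1/4.
By linearity: E[X] = C(13, 3) · 2^{1 − 3} = 286 · 1/4 = 143/2.
Numerically: E[X] ≈ 71.500.

E[X] = C(13,3)·2^(1−C(3,2)) = 143/2 ≈ 71.500.


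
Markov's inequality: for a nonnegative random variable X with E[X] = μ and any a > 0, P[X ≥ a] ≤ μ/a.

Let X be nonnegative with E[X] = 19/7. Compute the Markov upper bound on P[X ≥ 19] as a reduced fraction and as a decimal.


μ = E[X] = 19/7, a = 19.
Markov: P[X ≥ 19] ≤ μ/a = (19/7)/19 = 1/7.
Numerically: ≈ 0.142857.
(Since a = 19 > μ = 2.714286, the bound 1/7 is < 1 and informative.)

P[X ≥ 19] ≤ 1/7 ≈ 0.142857.


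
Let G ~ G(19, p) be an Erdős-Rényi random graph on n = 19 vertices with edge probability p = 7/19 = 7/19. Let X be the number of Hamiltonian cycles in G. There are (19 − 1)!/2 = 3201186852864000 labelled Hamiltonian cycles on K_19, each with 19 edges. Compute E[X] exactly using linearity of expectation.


K_19 has (19 − 1)!/2 = 3201186852864000 labelled Hamiltonian cycles.
For each such Hamiltonian cycle H, let X_H = 1 if all 19 edges of H are present in G. Then P[X_H = 1] = p^{19} = (7/19)^{19} = 11398895185373143/1978419655660313589123979.
By linearity: E[X] = Σ_H E[X_H] = 3201186852864000 · p^{19} = 3201186852864000 · 11398895185373143/1978419655660313589123979 = 36489993404591253525678231552000/1978419655660313589123979.
Numerically: E[X] ≈ 1.8444e+07.

E[X] = 3201186852864000 · (7/19)^{19} = 36489993404591253525678231552000/1978419655660313589123979 ≈ 1.8444e+07.


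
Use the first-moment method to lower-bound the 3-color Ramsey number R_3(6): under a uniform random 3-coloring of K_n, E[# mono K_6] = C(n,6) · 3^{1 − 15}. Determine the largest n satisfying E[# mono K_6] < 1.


We need C(n, 6) · 3^{1 − 15} < 1, i.e. C(n, 6) < 3^{15 − 1} = 4782969.
Check values of n near the boundary:
  n = 38: C(38, 6) = 2760681; 2760681 < 4782969? YES
  n = 39: C(39, 6) = 3262623; 3262623 < 4782969? YES
  n = 40: C(40, 6) = 3838380; 3838380 < 4782969? YES
  n = 41: C(41, 6) = 4496388; 4496388 < 4782969? YES
  n = 42: C(42, 6) = 5245786; 5245786 < 4782969? NO
  n = 43: C(43, 6) = 6096454; 6096454 < 4782969? NO
The largest n with C(n, 6) < 4782969 is n = 41 (where E[X] = 1498796/1594323 ≈ 0.940083). Hence R_3(6) > 41, i.e. R_3(6) ≥ 42.

Largest n = 41; hence R_3(6) > 41.


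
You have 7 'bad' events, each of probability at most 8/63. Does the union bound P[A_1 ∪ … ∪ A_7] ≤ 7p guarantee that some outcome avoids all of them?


Union bound: P[∪_{i=1}^{7} A_i] ≤ Σ_i P[A_i] ≤ 7·p = 7·(8/63) = 8/9.
Numerically: 8/9 ≈ 0.8889.
Is 8/9 < 1? YES.
Since P[∪ A_i] ≤ 8/9 < 1, the complement has P[∩ A_i^c] ≥ 1 − 8/9 = 1/9 > 0, so some outcome avoids every A_i.

7·p = 8/9 ≈ 0.8889; existence CERTIFIED by the union bound.


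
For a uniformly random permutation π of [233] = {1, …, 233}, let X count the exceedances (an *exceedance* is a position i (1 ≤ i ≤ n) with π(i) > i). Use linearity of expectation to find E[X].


Write X = Σ_{i=1}^{233} X_i, where X_i = 1_{π(i) > i}.
For each fixed i, π(i) is uniform over {1, …, 233} (marginal of a uniform permutation), so P[π(i) > i] = (n − i)/n. Summing: Σ_{i=1}^{233} (n − i)/n = (0 + 1 + … + 232)/233 = 233(233 − 1)/(2·233) = (233 − 1)/2.
Hence E[X] = Σ_{i=1}^{233} (233 − i)/233 = 116 ≈ 116.0000.

E[X] = 116 = 116.0000.


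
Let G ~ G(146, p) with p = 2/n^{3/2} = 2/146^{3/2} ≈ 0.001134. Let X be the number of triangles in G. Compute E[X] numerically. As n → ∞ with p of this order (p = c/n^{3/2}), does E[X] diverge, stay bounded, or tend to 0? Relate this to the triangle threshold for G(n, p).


Number of potential triangles: C(146, 3) = 508080.
Each occurs with probability p³ ≈ (0.001134)³ ≈ 1.457143e-09.
By linearity: E[X] = C(146, 3)·p³ ≈ 508080 · 1.457143e-09 ≈ 0.0007.
Since α = 3/2 > 1, p = c/n^{3/2} = o(1/n) is below the triangle threshold p ~ 1/n. Asymptotically E[X] ~ (c³/6)·n^{3(1−α)} = (2³/6)·n^{-1.5} → 0, so by Markov's inequality G has no triangles w.h.p.

E[X] ≈ 0.0007; in regime p = Θ(1/n^{3/2}) E[X] tends to 0 (below the triangle threshold p ~ 1/n).


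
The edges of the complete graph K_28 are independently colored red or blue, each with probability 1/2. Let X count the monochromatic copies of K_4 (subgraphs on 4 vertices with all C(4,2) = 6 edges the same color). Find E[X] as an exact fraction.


Let X = Σ_S X_S over the C(28, 4) = 20475 subsets S of size 4, where X_S = 1 if the K_4 on S is monochromatic.
For a fixed S, the K_4 on S has C(4, 2) = 6 edges. P[all 6 edges red] = (1/2)^6, and likewise for blue, so P[monochromatic] = 2·(1/2)^6 = 2^{1 − 6} = 1/32.
By linearity: E[X] = C(28, 4) · 2^{1 − 6} = 20475 · 1/32 = 20475/32.
Numerically: E[X] ≈ 639.843750.

E[X] = C(28,4)·2^(1−C(4,2)) = 20475/32 ≈ 639.843750.


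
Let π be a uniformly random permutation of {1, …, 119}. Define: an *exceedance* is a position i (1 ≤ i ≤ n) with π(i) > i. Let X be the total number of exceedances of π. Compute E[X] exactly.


Write X = Σ_{i=1}^{119} X_i, where X_i = 1_{π(i) > i}.
For each fixed i, π(i) is uniform over {1, …, 119} (marginal of a uniform permutation), so P[π(i) > i] = (n − i)/n. Summing: Σ_{i=1}^{119} (n − i)/n = (0 + 1 + … + 118)/119 = 119(119 − 1)/(2·119) = (119 − 1)/2.
Hence E[X] = Σ_{i=1}^{119} (119 − i)/119 = 59 ≈ 59.00000.

E[X] = 59 = 59.00000.


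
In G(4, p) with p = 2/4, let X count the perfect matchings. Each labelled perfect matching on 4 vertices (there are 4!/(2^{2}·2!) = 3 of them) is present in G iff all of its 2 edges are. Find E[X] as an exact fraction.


K_4 has 4!/(2^{2}·2!) = 3 labelled perfect matchings.
For each such perfect matching H, let X_H = 1 if all 2 edges of H are present in G. Then P[X_H = 1] = p^{2} = (1/2)^{2} = 1/4.
Summing the indicators: E[X] = Σ_H E[X_H] = 3 · p^{2} = 3 · 1/4 = 3/4.
Numerically: E[X] ≈ 0.75.

E[X] = 3 · (1/2)^{2} = 3/4 ≈ 0.75.


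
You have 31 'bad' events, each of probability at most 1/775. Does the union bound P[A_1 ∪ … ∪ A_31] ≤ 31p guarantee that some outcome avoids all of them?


Union bound: P[∪_{i=1}^{31} A_i] ≤ Σ_i P[A_i] ≤ 31·p = 31·(1/775) = 1/25.
Numerically: 1/25 ≈ 0.0400000.
Is 1/25 < 1? YES.
Since P[∪ A_i] ≤ 1/25 < 1, the complement has P[∩ A_i^c] ≥ 1 − 1/25 = 24/25 > 0, so some outcome avoids every A_i.

31·p = 1/25 ≈ 0.0400000; existence CERTIFIED by the union bound.


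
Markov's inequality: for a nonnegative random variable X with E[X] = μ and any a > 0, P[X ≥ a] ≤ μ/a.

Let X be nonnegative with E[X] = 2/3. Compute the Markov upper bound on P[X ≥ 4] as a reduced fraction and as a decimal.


μ = E[X] = 2/3, a = 4.
Markov: P[X ≥ 4] ≤ μ/a = (2/3)/4 = 1/6.
Numerically: ≈ 0.1667.
(Since a = 4 > μ = 0.6667, the bound 1/6 is < 1 and informative.)

P[X ≥ 4] ≤ 1/6 ≈ 0.1667.


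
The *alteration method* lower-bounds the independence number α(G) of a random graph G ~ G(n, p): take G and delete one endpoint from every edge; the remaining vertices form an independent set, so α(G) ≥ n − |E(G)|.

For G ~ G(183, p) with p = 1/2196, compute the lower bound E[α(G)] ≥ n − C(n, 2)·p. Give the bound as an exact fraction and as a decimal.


E[|E(G)|] = C(183, 2)·p = 16653 · (1/2196) = 91/12.
E[α(G)] ≥ n − E[|E(G)|] = 183 − 91/12 = 2105/12.
Numerically: ≈ 175.416667.
(This is only a lower bound; the true E[α(G)] may be larger.)

E[α(G)] ≥ 2105/12 ≈ 175.416667.


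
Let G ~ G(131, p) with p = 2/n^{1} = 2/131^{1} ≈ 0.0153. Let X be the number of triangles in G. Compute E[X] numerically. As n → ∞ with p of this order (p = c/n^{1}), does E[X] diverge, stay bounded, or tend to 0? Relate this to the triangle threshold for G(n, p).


Number of potential triangles: C(131, 3) = 366145.
Each occurs with probability p³ ≈ (0.0153)³ ≈ 3.55857e-06.
By linearity: E[X] = C(131, 3)·p³ ≈ 366145 · 3.55857e-06 ≈ 1.303.
Here α = 1, so p = 2/n is exactly at the triangle threshold p ~ 1/n. Asymptotically E[X] → c³/6 = 2³/6 = 4/3 ≈ 1.333, a bounded constant. In this regime the triangle count is asymptotically Poisson(c³/6).

E[X] ≈ 1.303; in regime p = Θ(1/n^{1}) E[X] stays bounded (at the triangle threshold p ~ 1/n).


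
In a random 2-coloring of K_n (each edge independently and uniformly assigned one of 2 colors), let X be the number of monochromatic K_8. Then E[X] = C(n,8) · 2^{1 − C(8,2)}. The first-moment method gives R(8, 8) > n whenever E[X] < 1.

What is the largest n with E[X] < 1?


We need C(n, 8) · 2^{1 − 28} < 1, i.e. C(n, 8) < 2^{28 − 1} = 134217728.
Check values of n near the boundary:
  n = 39: C(39, 8) = 61523748; 61523748 < 134217728? YES
  n = 40: C(40, 8) = 76904685; 76904685 < 134217728? YES
  n = 41: C(41, 8) = 95548245; 95548245 < 134217728? YES
  n = 42: C(42, 8) = 118030185; 118030185 < 134217728? YES
  n = 43: C(43, 8) = 145008513; 145008513 < 134217728? NO
  n = 44: C(44, 8) = 177232627; 177232627 < 134217728? NO
The largest n with C(n, 8) < 134217728 is n = 42 (where E[X] = 118030185/134217728 ≈ 0.87939). Hence R(8, 8) > 42, i.e. R(8, 8) ≥ 43.

Largest n = 42; hence R(8, 8) > 42.


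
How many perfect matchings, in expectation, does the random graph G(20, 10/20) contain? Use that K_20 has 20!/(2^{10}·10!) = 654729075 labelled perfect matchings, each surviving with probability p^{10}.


K_20 has 20!/(2^{10}·10!) = 654729075 labelled perfect matchings.
For each such perfect matching H, let X_H = 1 if all 10 edges of H are present in G. Then P[X_H = 1] = p^{10} = (1/2)^{10} = 1/1024.
By linearity of expectation: E[X] = Σ_H E[X_H] = 654729075 · p^{10} = 654729075 · 1/1024 = 654729075/1024.
Numerically: E[X] ≈ 6.39e+05.

E[X] = 654729075 · (1/2)^{10} = 654729075/1024 ≈ 6.39e+05.


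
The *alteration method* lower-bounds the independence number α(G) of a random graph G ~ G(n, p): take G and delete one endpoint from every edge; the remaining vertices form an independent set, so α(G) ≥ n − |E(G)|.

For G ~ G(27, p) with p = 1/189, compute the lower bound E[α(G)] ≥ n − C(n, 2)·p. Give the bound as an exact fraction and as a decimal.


E[|E(G)|] = C(27, 2)·p = 351 · (1/189) = 13/7.
E[α(G)] ≥ n − E[|E(G)|] = 27 − 13/7 = 176/7.
Numerically: ≈ 25.14286.
(This is only a lower bound; the true E[α(G)] may be larger.)

E[α(G)] ≥ 176/7 ≈ 25.14286.


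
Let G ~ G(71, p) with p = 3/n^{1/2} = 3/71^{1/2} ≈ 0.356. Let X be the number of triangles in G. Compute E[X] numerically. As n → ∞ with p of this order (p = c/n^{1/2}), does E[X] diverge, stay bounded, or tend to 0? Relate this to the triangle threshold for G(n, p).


Number of potential triangles: C(71, 3) = 57155.
Each occurs with probability p³ ≈ (0.356)³ ≈ 4.51311e-02.
By linearity: E[X] = C(71, 3)·p³ ≈ 57155 · 4.51311e-02 ≈ 2579.470.
Since α = 1/2 < 1, p = c/n^{1/2} ≫ 1/n is above the triangle threshold p ~ 1/n. Asymptotically E[X] ~ (c³/6)·n^{3(1−α)} = (3³/6)·n^{1.5} → ∞; triangles are abundant w.h.p.

E[X] ≈ 2579.470; in regime p = Θ(1/n^{1/2}) E[X] diverges (above the triangle threshold p ~ 1/n).


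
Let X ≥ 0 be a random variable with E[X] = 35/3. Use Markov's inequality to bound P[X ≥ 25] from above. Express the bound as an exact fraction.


μ = E[X] = 35/3, a = 25.
Markov: P[X ≥ 25] ≤ μ/a = (35/3)/25 = 7/15.
Numerically: ≈ 0.466667.
(Since a = 25 > μ = 11.666667, the bound 7/15 is < 1 and informative.)

P[X ≥ 25] ≤ 7/15 ≈ 0.466667.


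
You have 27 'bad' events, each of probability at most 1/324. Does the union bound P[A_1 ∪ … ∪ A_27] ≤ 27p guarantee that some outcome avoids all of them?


Union bound: P[∪_{i=1}^{27} A_i] ≤ Σ_i P[A_i] ≤ 27·p = 27·(1/324) = 1/12.
Numerically: 1/12 ≈ 0.083.
Is 1/12 < 1? YES.
Since P[∪ A_i] ≤ 1/12 < 1, the complement has P[∩ A_i^c] ≥ 1 − 1/12 = 11/12 > 0, so some outcome avoids every A_i.

27·p = 1/12 ≈ 0.083; existence CERTIFIED by the union bound.


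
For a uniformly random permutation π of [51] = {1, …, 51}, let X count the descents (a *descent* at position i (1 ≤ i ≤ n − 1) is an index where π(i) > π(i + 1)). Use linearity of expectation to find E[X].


Write X = Σ X_I over i = 1, …, 50, with X_I the indicator of one descent.
There are 50 indicators.
For each fixed i, the pair (π(i), π(i+1)) is a uniformly random ordered pair of distinct values from {1, …, 51}; by symmetry P[π(i) > π(i+1)] = 1/2.
By linearity: E[X] = 50 · (1/2) = (51 − 1) · (1/2) = 25 ≈ 25.00000.

E[X] = 25 = 25.00000.


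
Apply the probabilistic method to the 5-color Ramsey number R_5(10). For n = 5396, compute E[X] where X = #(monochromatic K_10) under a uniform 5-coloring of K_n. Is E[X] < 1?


E[X] = C(5396, 10) · 5^{1 − 45} = 5719162629614115244962800316916 · 5^{−44} = 5719162629614115244962800316916/5684341886080801486968994140625.
As a reduced fraction: E[X] = 5719162629614115244962800316916/5684341886080801486968994140625 ≈ 1.006126.
Is E[X] < 1? NO.
Since E[X] ≥ 1, the first-moment bound is inconclusive at n = 5396; it does NOT by itself certify R_5(10) > 5396.

E[X] = 5719162629614115244962800316916/5684341886080801486968994140625 ≈ 1.006126; E[X] ≥ 1; first-moment method inconclusive here.


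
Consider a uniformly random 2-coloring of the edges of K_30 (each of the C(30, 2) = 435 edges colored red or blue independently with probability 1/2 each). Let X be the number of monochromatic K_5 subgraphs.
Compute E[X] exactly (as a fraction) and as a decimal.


Let X = Σ_S X_S over the C(30, 5) = 142506 subsets S of size 5, where X_S = 1 if the K_5 on S is monochromatic.
For a fixed S, the K_5 on S has C(5, 2) = 10 edges. P[all 10 edges red] = (1/2)^10, and likewise for blue, so P[monochromatic] = 2·(1/2)^10 = 2^{1 − 10} = 1/512.
Summing: E[X] = C(30, 5) · 2^{1 − 10} = 142506 · 1/512 = 71253/256.
Numerically: E[X] ≈ 278.332.

E[X] = C(30,5)·2^(1−C(5,2)) = 71253/256 ≈ 278.332.


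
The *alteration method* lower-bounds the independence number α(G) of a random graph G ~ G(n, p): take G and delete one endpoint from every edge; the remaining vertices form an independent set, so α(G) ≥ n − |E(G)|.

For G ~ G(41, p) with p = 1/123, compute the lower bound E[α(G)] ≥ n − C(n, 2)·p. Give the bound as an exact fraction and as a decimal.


E[|E(G)|] = C(41, 2)·p = 820 · (1/123) = 20/3.
E[α(G)] ≥ n − E[|E(G)|] = 41 − 20/3 = 103/3.
Numerically: ≈ 34.333333.
(This is only a lower bound; the true E[α(G)] may be larger.)

E[α(G)] ≥ 103/3 ≈ 34.333333.


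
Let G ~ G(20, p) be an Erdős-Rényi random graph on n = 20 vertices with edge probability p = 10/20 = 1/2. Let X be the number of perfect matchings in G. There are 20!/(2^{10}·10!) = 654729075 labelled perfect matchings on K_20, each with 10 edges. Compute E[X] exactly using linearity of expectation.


K_20 has 20!/(2^{10}·10!) = 654729075 labelled perfect matchings.
For each such perfect matching H, let X_H = 1 if all 10 edges of H are present in G. Then P[X_H = 1] = p^{10} = (1/2)^{10} = 1/1024.
By linearity of expectation: E[X] = Σ_H E[X_H] = 654729075 · p^{10} = 654729075 · 1/1024 = 654729075/1024.
Numerically: E[X] ≈ 6.39e+05.

E[X] = 654729075 · (1/2)^{10} = 654729075/1024 ≈ 6.39e+05.


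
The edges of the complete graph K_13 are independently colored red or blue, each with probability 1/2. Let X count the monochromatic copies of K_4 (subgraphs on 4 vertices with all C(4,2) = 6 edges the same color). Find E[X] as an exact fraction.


Let X = Σ_S X_S over the C(13, 4) = 715 subsets S of size 4, where X_S = 1 if the K_4 on S is monochromatic.
For a fixed S, the K_4 on S has C(4, 2) = 6 edges. P[all 6 edges red] = (1/2)^6, and likewise for blue, so P[monochromatic] = 2·(1/2)^6 = 2^{1 − 6} = 1/32.
Summing: E[X] = C(13, 4) · 2^{1 − 6} = 715 · 1/32 = 715/32.
Numerically: E[X] ≈ 22.343750.

E[X] = C(13,4)·2^(1−C(4,2)) = 715/32 ≈ 22.343750.


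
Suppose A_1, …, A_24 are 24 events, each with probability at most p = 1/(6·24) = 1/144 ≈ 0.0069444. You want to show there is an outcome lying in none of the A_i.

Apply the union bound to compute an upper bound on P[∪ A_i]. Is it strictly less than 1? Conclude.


Union bound: P[∪_{i=1}^{24} A_i] ≤ Σ_i P[A_i] ≤ 24·p = 24·(1/144) = 1/6.
Numerically: 1/6 ≈ 0.1666667.
Is 1/6 < 1? YES.
Since P[∪ A_i] ≤ 1/6 < 1, the complement has P[∩ A_i^c] ≥ 1 − 1/6 = 5/6 > 0, so some outcome avoids every A_i.

24·p = 1/6 ≈ 0.1666667; existence CERTIFIED by the union bound.


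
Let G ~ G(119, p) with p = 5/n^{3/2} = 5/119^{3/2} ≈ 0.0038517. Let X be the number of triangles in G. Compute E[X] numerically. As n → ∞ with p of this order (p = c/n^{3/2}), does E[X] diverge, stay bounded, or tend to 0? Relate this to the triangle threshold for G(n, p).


Number of potential triangles: C(119, 3) = 273819.
Each occurs with probability p³ ≈ (0.0038517)³ ≈ 5.7141112e-08.
By linearity: E[X] = C(119, 3)·p³ ≈ 273819 · 5.7141112e-08 ≈ 0.01565.
Since α = 3/2 > 1, p = c/n^{3/2} = o(1/n) is below the triangle threshold p ~ 1/n. Asymptotically E[X] ~ (c³/6)·n^{3(1−α)} = (5³/6)·n^{-1.5} → 0, so by Markov's inequality G has no triangles w.h.p.

E[X] ≈ 0.01565; in regime p = Θ(1/n^{3/2}) E[X] tends to 0 (below the triangle threshold p ~ 1/n).


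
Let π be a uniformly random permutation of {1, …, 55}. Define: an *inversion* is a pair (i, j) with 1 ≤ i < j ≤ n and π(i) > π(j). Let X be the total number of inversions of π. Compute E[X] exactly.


Write X = Σ X_I over the C(55, 2) = 1485 pairs i < j, with X_I the indicator of one inversion.
There are 1485 indicators.
For each fixed pair i < j, the values π(i) and π(j) are two distinct elements of {1, …, 55} in uniformly random order; by symmetry P[π(i) > π(j)] = 1/2.
By linearity: E[X] = 1485 · (1/2) = C(55, 2) · (1/2) = 1485/2 = 1485/2 ≈ 742.500.

E[X] = 1485/2 = 742.500.


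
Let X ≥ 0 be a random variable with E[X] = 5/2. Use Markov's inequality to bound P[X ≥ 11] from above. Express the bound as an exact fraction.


μ = E[X] = 5/2, a = 11.
Markov: P[X ≥ 11] ≤ μ/a = (5/2)/11 = 5/22.
Numerically: ≈ 0.22727.
(Since a = 11 > μ = 2.50000, the bound 5/22 is < 1 and informative.)

P[X ≥ 11] ≤ 5/22 ≈ 0.22727.


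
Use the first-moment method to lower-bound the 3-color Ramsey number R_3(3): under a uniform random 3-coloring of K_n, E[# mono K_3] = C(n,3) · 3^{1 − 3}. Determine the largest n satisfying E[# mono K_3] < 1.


We need C(n, 3) · 3^{1 − 3} < 1, i.e. C(n, 3) < 3^{3 − 1} = 9.
Check values of n near the boundary:
  n = 3: C(3, 3) = 1; 1 < 9? YES
  n = 4: C(4, 3) = 4; 4 < 9? YES
  n = 5: C(5, 3) = 10; 10 < 9? NO
The largest n with C(n, 3) < 9 is n = 4 (where E[X] = 4/9 ≈ 0.444444). Hence R_3(3) > 4, i.e. R_3(3) ≥ 5.

Largest n = 4; hence R_3(3) > 4.


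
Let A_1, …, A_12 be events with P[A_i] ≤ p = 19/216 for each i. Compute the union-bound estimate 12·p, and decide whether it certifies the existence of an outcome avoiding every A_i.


Union bound: P[∪_{i=1}^{12} A_i] ≤ Σ_i P[A_i] ≤ 12·p = 12·(19/216) = 19/18.
Numerically: 19/18 ≈ 1.056.
Is 19/18 < 1? NO.
Since the bound 19/18 is ≥ 1, the union bound is uninformative here; it does NOT by itself certify existence.

12·p = 19/18 ≈ 1.056; existence NOT certified by the union bound.


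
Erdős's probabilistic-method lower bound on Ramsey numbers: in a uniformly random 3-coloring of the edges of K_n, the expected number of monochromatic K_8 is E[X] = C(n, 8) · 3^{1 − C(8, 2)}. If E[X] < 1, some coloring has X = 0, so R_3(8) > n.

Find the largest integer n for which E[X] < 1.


We need C(n, 8) · 3^{1 − 28} < 1, i.e. C(n, 8) < 3^{28 − 1} = 7625597484987.
Check values of n near the boundary:
  n = 151: C(151, 8) = 5551321138650; 5551321138650 < 7625597484987? YES
  n = 152: C(152, 8) = 5859727868575; 5859727868575 < 7625597484987? YES
  n = 153: C(153, 8) = 6183023199255; 6183023199255 < 7625597484987? YES
  n = 154: C(154, 8) = 6521818990995; 6521818990995 < 7625597484987? YES
  n = 155: C(155, 8) = 6876747915675; 6876747915675 < 7625597484987? YES
  n = 156: C(156, 8) = 7248464019225; 7248464019225 < 7625597484987? YES
  n = 157: C(157, 8) = 7637643295425; 7637643295425 < 7625597484987? NO
  n = 158: C(158, 8) = 8044984271181; 8044984271181 < 7625597484987? NO
  n = 159: C(159, 8) = 8471208603429; 8471208603429 < 7625597484987? NO
The largest n with C(n, 8) < 7625597484987 is n = 156 (where E[X] = 805384891025/847288609443 ≈ 0.95054). Hence R_3(8) > 156, i.e. R_3(8) ≥ 157.

Largest n = 156; hence R_3(8) > 156.


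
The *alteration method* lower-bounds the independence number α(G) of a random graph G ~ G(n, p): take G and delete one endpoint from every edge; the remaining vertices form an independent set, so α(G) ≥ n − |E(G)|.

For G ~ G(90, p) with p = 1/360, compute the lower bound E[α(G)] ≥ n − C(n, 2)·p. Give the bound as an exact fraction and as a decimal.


E[|E(G)|] = C(90, 2)·p = 4005 · (1/360) = 89/8.
E[α(G)] ≥ n − E[|E(G)|] = 90 − 89/8 = 631/8.
Numerically: ≈ 78.8750.
(This is only a lower bound; the true E[α(G)] may be larger.)

E[α(G)] ≥ 631/8 ≈ 78.8750.


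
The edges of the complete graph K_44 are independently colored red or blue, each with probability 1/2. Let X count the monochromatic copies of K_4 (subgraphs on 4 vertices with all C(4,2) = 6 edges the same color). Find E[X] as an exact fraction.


Let X = Σ_S X_S over the C(44, 4) = 135751 subsets S of size 4, where X_S = 1 if the K_4 on S is monochromatic.
For a fixed S, the K_4 on S has C(4, 2) = 6 edges. P[all 6 edges red] = (1/2)^6, and likewise for blue, so P[monochromatic] = 2·(1/2)^6 = 2^{1 − 6} = 1/32.
Summing: E[X] = C(44, 4) · 2^{1 − 6} = 135751 · 1/32 = 135751/32.
Numerically: E[X] ≈ 4242.219.

E[X] = C(44,4)·2^(1−C(4,2)) = 135751/32 ≈ 4242.219.


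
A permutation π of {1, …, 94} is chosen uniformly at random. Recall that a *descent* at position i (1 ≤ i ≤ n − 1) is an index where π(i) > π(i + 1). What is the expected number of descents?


Write X = Σ X_I over i = 1, …, 93, with X_I the indicator of one descent.
There are 93 indicators.
For each fixed i, the pair (π(i), π(i+1)) is a uniformly random ordered pair of distinct values from {1, …, 94}; by symmetry P[π(i) > π(i+1)] = 1/2.
By linearity: E[X] = 93 · (1/2) = (94 − 1) · (1/2) = 93/2 ≈ 46.500000.

E[X] = 93/2 = 46.500000.


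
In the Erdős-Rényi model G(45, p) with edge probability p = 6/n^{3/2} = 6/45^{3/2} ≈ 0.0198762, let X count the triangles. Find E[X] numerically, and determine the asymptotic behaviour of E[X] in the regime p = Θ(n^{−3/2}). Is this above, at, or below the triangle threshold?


Number of potential triangles: C(45, 3) = 14190.
Each occurs with probability p³ ≈ (0.0198762)³ ≈ 7.85231004e-06.
By linearity: E[X] = C(45, 3)·p³ ≈ 14190 · 7.85231004e-06 ≈ 0.111424.
Since α = 3/2 > 1, p = c/n^{3/2} = o(1/n) is below the triangle threshold p ~ 1/n. Asymptotically E[X] ~ (c³/6)·n^{3(1−α)} = (6³/6)·n^{-1.5} → 0, so by Markov's inequality G has no triangles w.h.p.

E[X] ≈ 0.111424; in regime p = Θ(1/n^{3/2}) E[X] tends to 0 (below the triangle threshold p ~ 1/n).


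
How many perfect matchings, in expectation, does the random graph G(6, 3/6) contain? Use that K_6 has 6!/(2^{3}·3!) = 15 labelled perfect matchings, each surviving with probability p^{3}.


K_6 has 6!/(2^{3}·3!) = 15 labelled perfect matchings.
For each such perfect matching H, let X_H = 1 if all 3 edges of H are present in G. Then P[X_H = 1] = p^{3} = (1/2)^{3} = 1/8.
By linearity: E[X] = Σ_H E[X_H] = 15 · p^{3} = 15 · 1/8 = 15/8.
Numerically: E[X] ≈ 1.875.

E[X] = 15 · (1/2)^{3} = 15/8 ≈ 1.875.


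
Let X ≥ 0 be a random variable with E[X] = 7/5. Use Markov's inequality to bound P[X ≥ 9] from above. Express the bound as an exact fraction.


μ = E[X] = 7/5, a = 9.
Markov: P[X ≥ 9] ≤ μ/a = (7/5)/9 = 7/45.
Numerically: ≈ 0.1556.
(Since a = 9 > μ = 1.4000, the bound 7/45 is < 1 and informative.)

P[X ≥ 9] ≤ 7/45 ≈ 0.1556.


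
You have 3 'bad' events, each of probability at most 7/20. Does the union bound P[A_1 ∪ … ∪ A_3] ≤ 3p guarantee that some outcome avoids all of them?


Union bound: P[∪_{i=1}^{3} A_i] ≤ Σ_i P[A_i] ≤ 3·p = 3·(7/20) = 21/20.
Numerically: 21/20 ≈ 1.0500000.
Is 21/20 < 1? NO.
Since the bound 21/20 is ≥ 1, the union bound is uninformative here; it does NOT by itself certify existence.

3·p = 21/20 ≈ 1.0500000; existence NOT certified by the union bound.


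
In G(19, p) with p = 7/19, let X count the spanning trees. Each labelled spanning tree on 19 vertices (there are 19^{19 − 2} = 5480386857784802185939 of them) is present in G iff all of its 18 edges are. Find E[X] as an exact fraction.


K_19 has 19^{19 − 2} = 5480386857784802185939 labelled spanning trees.
For each such spanning tree H, let X_H = 1 if all 18 edges of H are present in G. Then P[X_H = 1] = p^{18} = (7/19)^{18} = 1628413597910449/104127350297911241532841.
Summing the indicators: E[X] = Σ_H E[X_H] = 5480386857784802185939 · p^{18} = 5480386857784802185939 · 1628413597910449/104127350297911241532841 = 1628413597910449/19.
Numerically: E[X] ≈ 8.5706e+13.

E[X] = 5480386857784802185939 · (7/19)^{18} = 1628413597910449/19 ≈ 8.5706e+13.
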